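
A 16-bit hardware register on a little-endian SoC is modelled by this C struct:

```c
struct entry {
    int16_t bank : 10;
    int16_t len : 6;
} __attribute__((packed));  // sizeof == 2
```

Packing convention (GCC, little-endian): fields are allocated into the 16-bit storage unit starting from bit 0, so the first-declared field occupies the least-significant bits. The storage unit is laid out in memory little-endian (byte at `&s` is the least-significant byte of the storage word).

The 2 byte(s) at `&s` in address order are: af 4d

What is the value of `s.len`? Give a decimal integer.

[0]=0xaf [1]=0x4d (little-endian) → word 0x4daf
bank:10 @ bit 0 → (0x4daf>>0)&0x3ff = 0x1af
len:6 @ bit 10 → (0x4daf>>10)&0x3f = 0x13  ←
len signed 6b, MSB=0: value = 19

19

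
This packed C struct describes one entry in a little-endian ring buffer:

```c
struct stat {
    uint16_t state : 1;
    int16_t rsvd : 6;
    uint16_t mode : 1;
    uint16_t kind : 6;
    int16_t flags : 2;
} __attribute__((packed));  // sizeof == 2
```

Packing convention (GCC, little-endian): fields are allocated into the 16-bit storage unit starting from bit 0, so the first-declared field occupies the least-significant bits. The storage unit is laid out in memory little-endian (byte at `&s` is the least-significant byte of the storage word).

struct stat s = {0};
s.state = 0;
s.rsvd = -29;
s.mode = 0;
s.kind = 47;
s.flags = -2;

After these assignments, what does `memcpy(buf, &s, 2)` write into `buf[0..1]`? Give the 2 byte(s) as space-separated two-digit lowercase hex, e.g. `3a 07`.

[0+:1] state=0 & 0x1 = 0x0; word=0x0000
[1+:6] rsvd=-29 & 0x3f = 0x23; word=0x0046
[7+:1] mode=0 & 0x1 = 0x0; word=0x0046
[8+:6] kind=47 & 0x3f = 0x2f; word=0x2f46
[14+:2] flags=-2 & 0x3 = 0x2; word=0xaf46
word = 0xaf46 → little-endian bytes:
  [0]=0x46  [1]=0xaf

46 af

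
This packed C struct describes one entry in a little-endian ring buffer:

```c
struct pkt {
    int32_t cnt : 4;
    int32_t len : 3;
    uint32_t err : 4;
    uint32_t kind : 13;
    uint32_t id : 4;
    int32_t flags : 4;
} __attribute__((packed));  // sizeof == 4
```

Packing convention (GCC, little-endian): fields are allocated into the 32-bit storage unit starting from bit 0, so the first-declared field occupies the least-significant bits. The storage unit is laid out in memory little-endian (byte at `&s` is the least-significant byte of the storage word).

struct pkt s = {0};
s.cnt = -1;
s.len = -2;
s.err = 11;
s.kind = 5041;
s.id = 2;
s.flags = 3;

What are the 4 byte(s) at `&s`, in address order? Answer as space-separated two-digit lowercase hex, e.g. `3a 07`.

cnt:4 = -1 → 0xf << 0 → word 0x0000000f
len:3 = -2 → 0x6 << 4 → word 0x0000006f
err:4 = 11 → 0xb << 7 → word 0x000005ef
kind:13 = 5041 → 0x13b1 << 11 → word 0x009d8def
id:4 = 2 → 0x2 << 24 → word 0x029d8def
flags:4 = 3 → 0x3 << 28 → word 0x329d8def
word = 0x329d8def → little-endian bytes:
  [0]=0xef  [1]=0x8d  [2]=0x9d  [3]=0x32

ef 8d 9d 32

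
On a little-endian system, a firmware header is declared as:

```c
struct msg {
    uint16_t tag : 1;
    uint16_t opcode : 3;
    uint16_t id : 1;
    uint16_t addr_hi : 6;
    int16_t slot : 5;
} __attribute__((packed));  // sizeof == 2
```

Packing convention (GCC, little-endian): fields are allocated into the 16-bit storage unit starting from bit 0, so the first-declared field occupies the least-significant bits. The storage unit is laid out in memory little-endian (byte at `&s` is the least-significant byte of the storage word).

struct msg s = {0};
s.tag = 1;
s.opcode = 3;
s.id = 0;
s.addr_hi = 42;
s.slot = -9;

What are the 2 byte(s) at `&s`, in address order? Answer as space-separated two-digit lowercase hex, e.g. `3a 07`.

47 bd

[0+:1] tag=1 & 0x1 = 0x1; word=0x0001
[1+:3] opcode=3 & 0x7 = 0x3; word=0x0007
[4+:1] id=0 & 0x1 = 0x0; word=0x0007
[5+:6] addr_hi=42 & 0x3f = 0x2a; word=0x0547
[11+:5] slot=-9 & 0x1f = 0x17; word=0xbd47
word = 0xbd47 → little-endian bytes:
  [0]=0x47  [1]=0xbd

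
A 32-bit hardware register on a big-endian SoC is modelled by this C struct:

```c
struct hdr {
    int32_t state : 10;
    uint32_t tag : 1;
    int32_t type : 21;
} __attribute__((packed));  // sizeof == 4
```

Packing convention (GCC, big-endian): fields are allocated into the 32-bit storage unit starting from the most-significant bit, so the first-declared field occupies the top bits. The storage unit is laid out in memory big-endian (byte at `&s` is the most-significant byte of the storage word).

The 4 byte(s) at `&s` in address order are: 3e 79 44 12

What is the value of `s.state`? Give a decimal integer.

[0]=0x3e [1]=0x79 [2]=0x44 [3]=0x12 (big-endian) → word 0x3e794412
state [22+:10] = (word>>22) & 0x3ff = 249  ←
tag [21+:1] = (word>>21) & 0x1 = 1
type [0+:21] = (word>>0) & 0x1fffff = 1655826
state signed 10b, MSB=0: value = 249

249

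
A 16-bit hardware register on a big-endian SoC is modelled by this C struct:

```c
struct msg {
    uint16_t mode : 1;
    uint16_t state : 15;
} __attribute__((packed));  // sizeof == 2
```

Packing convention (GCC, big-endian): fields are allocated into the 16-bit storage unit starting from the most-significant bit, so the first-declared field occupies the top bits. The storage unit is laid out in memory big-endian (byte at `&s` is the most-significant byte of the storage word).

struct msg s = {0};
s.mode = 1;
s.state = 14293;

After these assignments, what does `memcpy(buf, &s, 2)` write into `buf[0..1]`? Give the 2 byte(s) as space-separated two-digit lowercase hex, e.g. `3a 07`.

mode (1b) val=1 bits=0x1 at bit 15: 0x8000
state (15b) val=14293 bits=0x37d5 at bit 0: 0xb7d5
word = 0xb7d5 → big-endian bytes:
  [0]=0xb7  [1]=0xd5

b7 d5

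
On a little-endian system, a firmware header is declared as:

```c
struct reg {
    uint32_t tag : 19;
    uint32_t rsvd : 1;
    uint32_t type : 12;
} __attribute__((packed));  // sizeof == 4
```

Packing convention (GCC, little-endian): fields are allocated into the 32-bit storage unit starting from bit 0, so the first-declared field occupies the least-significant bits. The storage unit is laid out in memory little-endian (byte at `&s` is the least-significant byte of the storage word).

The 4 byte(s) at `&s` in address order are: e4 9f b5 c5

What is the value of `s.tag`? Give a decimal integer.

368612

[0]=0xe4 [1]=0x9f [2]=0xb5 [3]=0xc5 (little-endian) → word 0xc5b59fe4
tag:19 @ bit 0 → (0xc5b59fe4>>0)&0x7ffff = 0x59fe4  ←
rsvd:1 @ bit 19 → (0xc5b59fe4>>19)&0x1 = 0x0
type:12 @ bit 20 → (0xc5b59fe4>>20)&0xfff = 0xc5b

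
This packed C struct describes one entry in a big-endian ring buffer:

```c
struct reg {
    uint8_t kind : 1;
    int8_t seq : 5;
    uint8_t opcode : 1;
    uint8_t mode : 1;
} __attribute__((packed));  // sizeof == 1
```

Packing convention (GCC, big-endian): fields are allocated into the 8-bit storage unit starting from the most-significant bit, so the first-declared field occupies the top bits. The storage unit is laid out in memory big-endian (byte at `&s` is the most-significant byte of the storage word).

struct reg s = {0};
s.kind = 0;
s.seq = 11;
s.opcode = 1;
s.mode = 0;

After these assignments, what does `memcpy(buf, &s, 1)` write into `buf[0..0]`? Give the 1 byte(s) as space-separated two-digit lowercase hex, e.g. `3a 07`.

2e

[7+:1] kind=0 & 0x1 = 0x0; word=0x00
[2+:5] seq=11 & 0x1f = 0xb; word=0x2c
[1+:1] opcode=1 & 0x1 = 0x1; word=0x2e
[0+:1] mode=0 & 0x1 = 0x0; word=0x2e
word = 0x2e → big-endian bytes:
  [0]=0x2e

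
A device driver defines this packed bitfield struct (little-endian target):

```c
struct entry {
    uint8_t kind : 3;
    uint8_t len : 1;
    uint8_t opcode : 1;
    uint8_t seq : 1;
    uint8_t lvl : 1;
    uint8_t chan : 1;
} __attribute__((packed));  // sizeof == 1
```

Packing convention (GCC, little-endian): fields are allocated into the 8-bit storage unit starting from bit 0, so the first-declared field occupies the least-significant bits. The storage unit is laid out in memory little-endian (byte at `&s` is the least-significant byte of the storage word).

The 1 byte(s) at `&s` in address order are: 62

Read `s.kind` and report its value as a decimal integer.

[0]=0x62 (little-endian) → word 0x62
kind:3 @ bit 0 → (0x62>>0)&0x7 = 0x2  ←
len:1 @ bit 3 → (0x62>>3)&0x1 = 0x0
opcode:1 @ bit 4 → (0x62>>4)&0x1 = 0x0
seq:1 @ bit 5 → (0x62>>5)&0x1 = 0x1
lvl:1 @ bit 6 → (0x62>>6)&0x1 = 0x1
chan:1 @ bit 7 → (0x62>>7)&0x1 = 0x0

2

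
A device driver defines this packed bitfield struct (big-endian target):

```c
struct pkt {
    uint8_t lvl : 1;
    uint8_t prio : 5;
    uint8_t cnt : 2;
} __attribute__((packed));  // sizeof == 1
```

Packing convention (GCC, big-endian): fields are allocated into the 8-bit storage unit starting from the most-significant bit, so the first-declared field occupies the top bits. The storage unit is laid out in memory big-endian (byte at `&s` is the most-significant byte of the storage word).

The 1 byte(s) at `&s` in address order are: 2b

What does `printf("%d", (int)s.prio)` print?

10

[0]=0x2b (big-endian) → word 0x2b
lvl [7+:1] = (word>>7) & 0x1 = 0
prio [2+:5] = (word>>2) & 0x1f = 10  ←
cnt [0+:2] = (word>>0) & 0x3 = 3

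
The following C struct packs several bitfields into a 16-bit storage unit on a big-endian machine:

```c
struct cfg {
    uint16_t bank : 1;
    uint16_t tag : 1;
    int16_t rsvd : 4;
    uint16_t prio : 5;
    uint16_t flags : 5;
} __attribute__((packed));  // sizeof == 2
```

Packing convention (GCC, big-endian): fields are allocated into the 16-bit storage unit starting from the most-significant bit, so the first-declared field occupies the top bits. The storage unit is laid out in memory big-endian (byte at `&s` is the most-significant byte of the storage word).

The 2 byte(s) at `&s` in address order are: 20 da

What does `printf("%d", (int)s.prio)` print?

6

[0]=0x20 [1]=0xda (big-endian) → word 0x20da
bank:1 @ bit 15 → (0x20da>>15)&0x1 = 0x0
tag:1 @ bit 14 → (0x20da>>14)&0x1 = 0x0
rsvd:4 @ bit 10 → (0x20da>>10)&0xf = 0x8
prio:5 @ bit 5 → (0x20da>>5)&0x1f = 0x6  ←
flags:5 @ bit 0 → (0x20da>>0)&0x1f = 0x1a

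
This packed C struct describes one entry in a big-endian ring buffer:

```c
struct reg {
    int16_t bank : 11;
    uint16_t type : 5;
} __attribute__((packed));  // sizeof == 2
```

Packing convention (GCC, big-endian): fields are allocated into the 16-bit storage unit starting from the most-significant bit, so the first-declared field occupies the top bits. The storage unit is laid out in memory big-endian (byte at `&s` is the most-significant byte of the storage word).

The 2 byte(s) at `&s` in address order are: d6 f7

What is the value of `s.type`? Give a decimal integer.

[0]=0xd6 [1]=0xf7 (big-endian) → word 0xd6f7
bank [5+:11] = (word>>5) & 0x7ff = 1719
type [0+:5] = (word>>0) & 0x1f = 23  ←

23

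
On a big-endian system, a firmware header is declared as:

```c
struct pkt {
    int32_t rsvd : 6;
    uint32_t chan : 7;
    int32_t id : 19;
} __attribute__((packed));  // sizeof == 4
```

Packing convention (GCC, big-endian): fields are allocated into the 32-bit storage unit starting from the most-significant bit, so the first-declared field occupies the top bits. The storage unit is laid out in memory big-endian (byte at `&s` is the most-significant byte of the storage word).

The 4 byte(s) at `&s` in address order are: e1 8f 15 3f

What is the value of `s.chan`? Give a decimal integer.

[0]=0xe1 [1]=0x8f [2]=0x15 [3]=0x3f (big-endian) → word 0xe18f153f
rsvd [26+:6] = (word>>26) & 0x3f = 56
chan [19+:7] = (word>>19) & 0x7f = 49  ←
id [0+:19] = (word>>0) & 0x7ffff = 464191

49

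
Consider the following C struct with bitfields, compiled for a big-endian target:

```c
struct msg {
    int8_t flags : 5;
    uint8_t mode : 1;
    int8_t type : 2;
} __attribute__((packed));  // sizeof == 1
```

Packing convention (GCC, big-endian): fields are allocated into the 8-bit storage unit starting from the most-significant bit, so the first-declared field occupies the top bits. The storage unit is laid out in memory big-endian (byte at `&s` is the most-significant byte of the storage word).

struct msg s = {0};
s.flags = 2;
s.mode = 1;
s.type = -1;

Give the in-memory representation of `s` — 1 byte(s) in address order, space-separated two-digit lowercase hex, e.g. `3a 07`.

17

[3+:5] flags=2 & 0x1f = 0x2; word=0x10
[2+:1] mode=1 & 0x1 = 0x1; word=0x14
[0+:2] type=-1 & 0x3 = 0x3; word=0x17
word = 0x17 → big-endian bytes:
  [0]=0x17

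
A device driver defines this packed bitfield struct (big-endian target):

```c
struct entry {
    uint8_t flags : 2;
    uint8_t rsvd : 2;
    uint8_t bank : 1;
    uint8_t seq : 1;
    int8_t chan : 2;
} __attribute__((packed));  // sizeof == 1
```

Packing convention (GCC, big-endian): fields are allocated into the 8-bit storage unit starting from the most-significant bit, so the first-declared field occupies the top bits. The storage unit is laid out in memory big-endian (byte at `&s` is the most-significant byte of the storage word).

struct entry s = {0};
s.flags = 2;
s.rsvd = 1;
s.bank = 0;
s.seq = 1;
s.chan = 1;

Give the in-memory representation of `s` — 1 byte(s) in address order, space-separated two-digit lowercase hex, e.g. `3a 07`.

95

[6+:2] flags=2 & 0x3 = 0x2; word=0x80
[4+:2] rsvd=1 & 0x3 = 0x1; word=0x90
[3+:1] bank=0 & 0x1 = 0x0; word=0x90
[2+:1] seq=1 & 0x1 = 0x1; word=0x94
[0+:2] chan=1 & 0x3 = 0x1; word=0x95
word = 0x95 → big-endian bytes:
  [0]=0x95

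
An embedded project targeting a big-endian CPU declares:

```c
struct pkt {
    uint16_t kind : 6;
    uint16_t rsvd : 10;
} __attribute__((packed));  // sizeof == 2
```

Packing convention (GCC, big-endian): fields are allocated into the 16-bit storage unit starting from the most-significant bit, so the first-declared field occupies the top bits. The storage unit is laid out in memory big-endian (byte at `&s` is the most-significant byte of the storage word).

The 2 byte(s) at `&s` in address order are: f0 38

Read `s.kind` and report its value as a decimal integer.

[0]=0xf0 [1]=0x38 (big-endian) → word 0xf038
kind [10+:6] = (word>>10) & 0x3f = 60  ←
rsvd [0+:10] = (word>>0) & 0x3ff = 56

60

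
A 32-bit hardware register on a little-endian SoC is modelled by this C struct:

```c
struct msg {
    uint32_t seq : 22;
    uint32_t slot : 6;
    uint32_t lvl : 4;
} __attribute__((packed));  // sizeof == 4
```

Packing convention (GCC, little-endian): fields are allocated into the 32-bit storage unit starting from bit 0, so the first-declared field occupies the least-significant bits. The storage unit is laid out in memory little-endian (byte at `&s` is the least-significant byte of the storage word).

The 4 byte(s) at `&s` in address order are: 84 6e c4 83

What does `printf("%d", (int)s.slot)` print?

[0]=0x84 [1]=0x6e [2]=0xc4 [3]=0x83 (little-endian) → word 0x83c46e84
seq [0+:22] = (word>>0) & 0x3fffff = 290436
slot [22+:6] = (word>>22) & 0x3f = 15  ←
lvl [28+:4] = (word>>28) & 0xf = 8

15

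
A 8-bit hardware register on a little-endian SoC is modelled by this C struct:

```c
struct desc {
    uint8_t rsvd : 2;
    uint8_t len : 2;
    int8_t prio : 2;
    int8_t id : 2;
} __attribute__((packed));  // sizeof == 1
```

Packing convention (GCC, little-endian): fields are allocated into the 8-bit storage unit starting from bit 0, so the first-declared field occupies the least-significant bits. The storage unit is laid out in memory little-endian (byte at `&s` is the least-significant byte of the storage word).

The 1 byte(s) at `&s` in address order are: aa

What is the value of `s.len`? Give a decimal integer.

[0]=0xaa (little-endian) → word 0xaa
rsvd:2 @ bit 0 → (0xaa>>0)&0x3 = 0x2
len:2 @ bit 2 → (0xaa>>2)&0x3 = 0x2  ←
prio:2 @ bit 4 → (0xaa>>4)&0x3 = 0x2
id:2 @ bit 6 → (0xaa>>6)&0x3 = 0x2

2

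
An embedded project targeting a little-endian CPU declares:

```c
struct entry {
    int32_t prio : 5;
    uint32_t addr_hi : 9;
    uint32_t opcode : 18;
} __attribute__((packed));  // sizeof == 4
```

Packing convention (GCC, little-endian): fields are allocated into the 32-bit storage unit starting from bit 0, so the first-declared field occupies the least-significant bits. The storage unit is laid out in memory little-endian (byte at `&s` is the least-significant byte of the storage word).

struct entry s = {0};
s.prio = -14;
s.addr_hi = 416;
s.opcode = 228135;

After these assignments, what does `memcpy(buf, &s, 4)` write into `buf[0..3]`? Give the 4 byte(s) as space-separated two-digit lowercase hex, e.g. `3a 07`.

12 f4 c9 de

prio (5b) val=-14 bits=0x12 at bit 0: 0x00000012
addr_hi (9b) val=416 bits=0x1a0 at bit 5: 0x00003412
opcode (18b) val=228135 bits=0x37b27 at bit 14: 0xdec9f412
word = 0xdec9f412 → little-endian bytes:
  [0]=0x12  [1]=0xf4  [2]=0xc9  [3]=0xde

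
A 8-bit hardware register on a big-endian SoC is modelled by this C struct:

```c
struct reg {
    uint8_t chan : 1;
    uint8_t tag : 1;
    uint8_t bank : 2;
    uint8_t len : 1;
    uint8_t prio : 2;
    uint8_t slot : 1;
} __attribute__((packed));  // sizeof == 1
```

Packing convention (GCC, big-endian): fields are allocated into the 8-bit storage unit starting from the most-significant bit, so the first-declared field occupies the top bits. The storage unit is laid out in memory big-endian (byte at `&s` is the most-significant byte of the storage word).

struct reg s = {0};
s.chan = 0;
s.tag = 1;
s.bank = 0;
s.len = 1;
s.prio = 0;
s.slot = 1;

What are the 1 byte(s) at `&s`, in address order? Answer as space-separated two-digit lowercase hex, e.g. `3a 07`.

49

chan:1 = 0 → 0x0 << 7 → word 0x00
tag:1 = 1 → 0x1 << 6 → word 0x40
bank:2 = 0 → 0x0 << 4 → word 0x40
len:1 = 1 → 0x1 << 3 → word 0x48
prio:2 = 0 → 0x0 << 1 → word 0x48
slot:1 = 1 → 0x1 << 0 → word 0x49
word = 0x49 → big-endian bytes:
  [0]=0x49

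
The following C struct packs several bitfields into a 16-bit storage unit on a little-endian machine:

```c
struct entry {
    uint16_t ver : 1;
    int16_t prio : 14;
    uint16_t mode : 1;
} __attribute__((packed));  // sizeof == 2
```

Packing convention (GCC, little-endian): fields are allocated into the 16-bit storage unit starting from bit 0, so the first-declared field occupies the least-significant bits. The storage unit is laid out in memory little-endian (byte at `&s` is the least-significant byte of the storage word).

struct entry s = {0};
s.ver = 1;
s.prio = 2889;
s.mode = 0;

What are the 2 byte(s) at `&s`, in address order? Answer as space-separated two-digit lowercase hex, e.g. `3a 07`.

ver:1 = 1 → 0x1 << 0 → word 0x0001
prio:14 = 2889 → 0xb49 << 1 → word 0x1693
mode:1 = 0 → 0x0 << 15 → word 0x1693
word = 0x1693 → little-endian bytes:
  [0]=0x93  [1]=0x16

93 16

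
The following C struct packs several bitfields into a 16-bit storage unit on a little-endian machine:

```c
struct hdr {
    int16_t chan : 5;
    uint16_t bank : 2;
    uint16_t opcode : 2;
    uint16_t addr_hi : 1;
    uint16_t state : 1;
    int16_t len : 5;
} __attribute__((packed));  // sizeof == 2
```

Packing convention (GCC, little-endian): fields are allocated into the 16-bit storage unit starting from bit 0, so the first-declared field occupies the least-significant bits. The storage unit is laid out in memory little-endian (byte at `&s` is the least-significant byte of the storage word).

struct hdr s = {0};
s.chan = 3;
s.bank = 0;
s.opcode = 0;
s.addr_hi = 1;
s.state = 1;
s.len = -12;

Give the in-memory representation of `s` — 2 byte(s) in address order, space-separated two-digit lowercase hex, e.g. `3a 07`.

03 a6

chan:5 = 3 → 0x3 << 0 → word 0x0003
bank:2 = 0 → 0x0 << 5 → word 0x0003
opcode:2 = 0 → 0x0 << 7 → word 0x0003
addr_hi:1 = 1 → 0x1 << 9 → word 0x0203
state:1 = 1 → 0x1 << 10 → word 0x0603
len:5 = -12 → 0x14 << 11 → word 0xa603
word = 0xa603 → little-endian bytes:
  [0]=0x03  [1]=0xa6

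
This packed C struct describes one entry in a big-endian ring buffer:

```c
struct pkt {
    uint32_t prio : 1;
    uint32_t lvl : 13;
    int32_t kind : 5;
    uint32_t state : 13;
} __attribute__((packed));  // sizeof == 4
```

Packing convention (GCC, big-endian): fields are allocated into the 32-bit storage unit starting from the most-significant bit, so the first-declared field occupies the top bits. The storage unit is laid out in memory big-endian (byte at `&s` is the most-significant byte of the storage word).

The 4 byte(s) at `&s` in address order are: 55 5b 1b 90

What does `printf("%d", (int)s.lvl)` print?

5462

[0]=0x55 [1]=0x5b [2]=0x1b [3]=0x90 (big-endian) → word 0x555b1b90
prio:1 @ bit 31 → (0x555b1b90>>31)&0x1 = 0x0
lvl:13 @ bit 18 → (0x555b1b90>>18)&0x1fff = 0x1556  ←
kind:5 @ bit 13 → (0x555b1b90>>13)&0x1f = 0x18
state:13 @ bit 0 → (0x555b1b90>>0)&0x1fff = 0x1b90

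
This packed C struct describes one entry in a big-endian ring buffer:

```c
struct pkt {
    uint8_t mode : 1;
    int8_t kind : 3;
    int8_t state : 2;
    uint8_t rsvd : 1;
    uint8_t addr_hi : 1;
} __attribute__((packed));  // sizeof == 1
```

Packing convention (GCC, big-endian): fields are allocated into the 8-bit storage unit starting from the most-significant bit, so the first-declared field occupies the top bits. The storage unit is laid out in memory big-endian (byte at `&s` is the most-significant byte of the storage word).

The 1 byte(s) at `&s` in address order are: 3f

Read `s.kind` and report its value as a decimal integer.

[0]=0x3f (big-endian) → word 0x3f
mode:1 @ bit 7 → (0x3f>>7)&0x1 = 0x0
kind:3 @ bit 4 → (0x3f>>4)&0x7 = 0x3  ←
state:2 @ bit 2 → (0x3f>>2)&0x3 = 0x3
rsvd:1 @ bit 1 → (0x3f>>1)&0x1 = 0x1
addr_hi:1 @ bit 0 → (0x3f>>0)&0x1 = 0x1
kind signed 3b, MSB=0: value = 3

3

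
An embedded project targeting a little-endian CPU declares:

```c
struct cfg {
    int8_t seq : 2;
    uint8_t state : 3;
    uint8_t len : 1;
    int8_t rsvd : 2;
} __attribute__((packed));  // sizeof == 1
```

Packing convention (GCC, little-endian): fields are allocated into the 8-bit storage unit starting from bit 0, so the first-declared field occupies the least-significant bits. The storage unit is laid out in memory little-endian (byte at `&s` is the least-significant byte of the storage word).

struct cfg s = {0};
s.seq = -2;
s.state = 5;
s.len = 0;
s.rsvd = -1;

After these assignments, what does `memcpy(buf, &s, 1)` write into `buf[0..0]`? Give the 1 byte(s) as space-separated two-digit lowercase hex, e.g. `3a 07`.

[0+:2] seq=-2 & 0x3 = 0x2; word=0x02
[2+:3] state=5 & 0x7 = 0x5; word=0x16
[5+:1] len=0 & 0x1 = 0x0; word=0x16
[6+:2] rsvd=-1 & 0x3 = 0x3; word=0xd6
word = 0xd6 → little-endian bytes:
  [0]=0xd6

d6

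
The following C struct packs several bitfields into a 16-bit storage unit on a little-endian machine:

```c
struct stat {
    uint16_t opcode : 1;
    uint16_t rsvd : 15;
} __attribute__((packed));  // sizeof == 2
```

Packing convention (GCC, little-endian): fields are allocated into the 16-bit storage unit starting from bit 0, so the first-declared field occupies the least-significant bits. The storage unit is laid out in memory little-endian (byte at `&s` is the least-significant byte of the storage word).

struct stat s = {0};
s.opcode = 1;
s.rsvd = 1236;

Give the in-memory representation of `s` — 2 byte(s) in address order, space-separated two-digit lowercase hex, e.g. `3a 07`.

[0+:1] opcode=1 & 0x1 = 0x1; word=0x0001
[1+:15] rsvd=1236 & 0x7fff = 0x4d4; word=0x09a9
word = 0x09a9 → little-endian bytes:
  [0]=0xa9  [1]=0x09

a9 09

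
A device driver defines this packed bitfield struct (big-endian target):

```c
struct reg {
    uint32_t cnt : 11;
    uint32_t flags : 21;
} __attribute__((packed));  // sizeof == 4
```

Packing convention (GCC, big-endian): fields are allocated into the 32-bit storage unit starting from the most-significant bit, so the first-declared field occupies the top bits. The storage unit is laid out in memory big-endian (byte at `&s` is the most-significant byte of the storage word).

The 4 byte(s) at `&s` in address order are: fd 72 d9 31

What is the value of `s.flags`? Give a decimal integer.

[0]=0xfd [1]=0x72 [2]=0xd9 [3]=0x31 (big-endian) → word 0xfd72d931
cnt [21+:11] = (word>>21) & 0x7ff = 2027
flags [0+:21] = (word>>0) & 0x1fffff = 1235249  ←

1235249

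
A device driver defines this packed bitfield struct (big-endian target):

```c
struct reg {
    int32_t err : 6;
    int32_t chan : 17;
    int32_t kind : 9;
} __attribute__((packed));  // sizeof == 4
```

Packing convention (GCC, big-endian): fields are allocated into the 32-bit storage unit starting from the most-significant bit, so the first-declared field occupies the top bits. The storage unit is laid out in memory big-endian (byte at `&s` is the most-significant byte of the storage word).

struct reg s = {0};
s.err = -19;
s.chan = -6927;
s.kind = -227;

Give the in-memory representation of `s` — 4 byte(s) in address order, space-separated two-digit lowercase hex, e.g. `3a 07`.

[26+:6] err=-19 & 0x3f = 0x2d; word=0xb4000000
[9+:17] chan=-6927 & 0x1ffff = 0x1e4f1; word=0xb7c9e200
[0+:9] kind=-227 & 0x1ff = 0x11d; word=0xb7c9e31d
word = 0xb7c9e31d → big-endian bytes:
  [0]=0xb7  [1]=0xc9  [2]=0xe3  [3]=0x1d

b7 c9 e3 1d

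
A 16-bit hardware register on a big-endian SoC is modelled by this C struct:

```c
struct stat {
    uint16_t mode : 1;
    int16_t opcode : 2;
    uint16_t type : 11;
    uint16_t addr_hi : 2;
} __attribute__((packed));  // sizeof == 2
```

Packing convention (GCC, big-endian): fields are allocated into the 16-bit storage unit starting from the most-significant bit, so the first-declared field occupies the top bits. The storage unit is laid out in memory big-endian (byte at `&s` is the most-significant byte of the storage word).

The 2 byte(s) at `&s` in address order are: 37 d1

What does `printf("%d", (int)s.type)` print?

1524

[0]=0x37 [1]=0xd1 (big-endian) → word 0x37d1
mode:1 @ bit 15 → (0x37d1>>15)&0x1 = 0x0
opcode:2 @ bit 13 → (0x37d1>>13)&0x3 = 0x1
type:11 @ bit 2 → (0x37d1>>2)&0x7ff = 0x5f4  ←
addr_hi:2 @ bit 0 → (0x37d1>>0)&0x3 = 0x1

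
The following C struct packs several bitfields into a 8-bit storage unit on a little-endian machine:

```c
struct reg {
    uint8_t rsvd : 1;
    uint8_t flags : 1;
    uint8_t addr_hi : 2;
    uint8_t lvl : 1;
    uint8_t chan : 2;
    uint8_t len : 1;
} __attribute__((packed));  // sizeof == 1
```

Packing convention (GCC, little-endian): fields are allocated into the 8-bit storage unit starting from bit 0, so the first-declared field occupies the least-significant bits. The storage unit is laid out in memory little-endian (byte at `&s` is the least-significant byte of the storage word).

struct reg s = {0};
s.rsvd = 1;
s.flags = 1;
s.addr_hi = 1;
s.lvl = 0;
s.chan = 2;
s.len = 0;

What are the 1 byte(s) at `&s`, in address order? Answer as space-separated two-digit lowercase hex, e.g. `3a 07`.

47

rsvd (1b) val=1 bits=0x1 at bit 0: 0x01
flags (1b) val=1 bits=0x1 at bit 1: 0x03
addr_hi (2b) val=1 bits=0x1 at bit 2: 0x07
lvl (1b) val=0 bits=0x0 at bit 4: 0x07
chan (2b) val=2 bits=0x2 at bit 5: 0x47
len (1b) val=0 bits=0x0 at bit 7: 0x47
word = 0x47 → little-endian bytes:
  [0]=0x47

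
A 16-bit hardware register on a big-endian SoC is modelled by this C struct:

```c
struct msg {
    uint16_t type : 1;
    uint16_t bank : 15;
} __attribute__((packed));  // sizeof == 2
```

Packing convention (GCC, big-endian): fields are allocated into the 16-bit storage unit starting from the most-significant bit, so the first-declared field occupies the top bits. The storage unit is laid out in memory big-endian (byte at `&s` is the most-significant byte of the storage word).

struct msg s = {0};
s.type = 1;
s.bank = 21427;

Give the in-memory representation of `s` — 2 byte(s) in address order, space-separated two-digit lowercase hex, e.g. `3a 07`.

d3 b3

type (1b) val=1 bits=0x1 at bit 15: 0x8000
bank (15b) val=21427 bits=0x53b3 at bit 0: 0xd3b3
word = 0xd3b3 → big-endian bytes:
  [0]=0xd3  [1]=0xb3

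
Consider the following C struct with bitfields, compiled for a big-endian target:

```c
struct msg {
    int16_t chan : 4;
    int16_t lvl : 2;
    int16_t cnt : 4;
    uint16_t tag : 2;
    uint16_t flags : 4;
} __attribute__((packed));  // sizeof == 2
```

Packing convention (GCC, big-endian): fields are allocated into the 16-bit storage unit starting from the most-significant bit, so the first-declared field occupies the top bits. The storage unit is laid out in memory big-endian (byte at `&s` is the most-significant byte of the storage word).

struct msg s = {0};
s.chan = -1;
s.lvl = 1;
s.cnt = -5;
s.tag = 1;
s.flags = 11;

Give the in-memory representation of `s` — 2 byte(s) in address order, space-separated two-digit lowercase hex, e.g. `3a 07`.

f6 db

[12+:4] chan=-1 & 0xf = 0xf; word=0xf000
[10+:2] lvl=1 & 0x3 = 0x1; word=0xf400
[6+:4] cnt=-5 & 0xf = 0xb; word=0xf6c0
[4+:2] tag=1 & 0x3 = 0x1; word=0xf6d0
[0+:4] flags=11 & 0xf = 0xb; word=0xf6db
word = 0xf6db → big-endian bytes:
  [0]=0xf6  [1]=0xdb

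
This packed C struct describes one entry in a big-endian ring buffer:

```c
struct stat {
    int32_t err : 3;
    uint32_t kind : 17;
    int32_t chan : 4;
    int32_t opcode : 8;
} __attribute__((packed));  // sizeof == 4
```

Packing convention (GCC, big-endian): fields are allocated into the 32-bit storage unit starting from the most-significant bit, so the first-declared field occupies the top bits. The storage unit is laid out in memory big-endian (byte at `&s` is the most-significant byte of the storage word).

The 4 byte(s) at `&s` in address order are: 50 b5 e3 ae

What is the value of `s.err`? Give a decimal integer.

2

[0]=0x50 [1]=0xb5 [2]=0xe3 [3]=0xae (big-endian) → word 0x50b5e3ae
err [29+:3] = (word>>29) & 0x7 = 2  ←
kind [12+:17] = (word>>12) & 0x1ffff = 68446
chan [8+:4] = (word>>8) & 0xf = 3
opcode [0+:8] = (word>>0) & 0xff = 174
err signed 3b, MSB=0: value = 2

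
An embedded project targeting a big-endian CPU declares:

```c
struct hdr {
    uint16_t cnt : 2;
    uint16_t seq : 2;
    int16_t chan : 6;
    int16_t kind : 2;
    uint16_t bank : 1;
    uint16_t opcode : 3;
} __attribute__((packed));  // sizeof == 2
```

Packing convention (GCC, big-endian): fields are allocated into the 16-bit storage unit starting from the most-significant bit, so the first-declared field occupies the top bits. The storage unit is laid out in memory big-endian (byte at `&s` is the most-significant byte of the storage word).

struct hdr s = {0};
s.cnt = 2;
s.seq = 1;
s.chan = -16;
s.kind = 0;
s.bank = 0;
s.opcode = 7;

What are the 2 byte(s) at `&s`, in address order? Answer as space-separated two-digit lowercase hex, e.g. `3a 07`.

[14+:2] cnt=2 & 0x3 = 0x2; word=0x8000
[12+:2] seq=1 & 0x3 = 0x1; word=0x9000
[6+:6] chan=-16 & 0x3f = 0x30; word=0x9c00
[4+:2] kind=0 & 0x3 = 0x0; word=0x9c00
[3+:1] bank=0 & 0x1 = 0x0; word=0x9c00
[0+:3] opcode=7 & 0x7 = 0x7; word=0x9c07
word = 0x9c07 → big-endian bytes:
  [0]=0x9c  [1]=0x07

9c 07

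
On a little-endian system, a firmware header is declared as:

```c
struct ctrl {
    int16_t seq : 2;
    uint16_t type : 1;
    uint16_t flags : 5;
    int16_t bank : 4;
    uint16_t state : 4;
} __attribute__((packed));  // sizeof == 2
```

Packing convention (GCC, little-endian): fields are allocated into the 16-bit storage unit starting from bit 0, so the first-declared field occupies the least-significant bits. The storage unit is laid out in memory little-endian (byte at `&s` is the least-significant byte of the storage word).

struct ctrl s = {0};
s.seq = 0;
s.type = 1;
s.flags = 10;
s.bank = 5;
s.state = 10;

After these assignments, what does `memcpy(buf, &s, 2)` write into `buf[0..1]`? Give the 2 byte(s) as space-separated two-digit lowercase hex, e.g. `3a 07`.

54 a5

[0+:2] seq=0 & 0x3 = 0x0; word=0x0000
[2+:1] type=1 & 0x1 = 0x1; word=0x0004
[3+:5] flags=10 & 0x1f = 0xa; word=0x0054
[8+:4] bank=5 & 0xf = 0x5; word=0x0554
[12+:4] state=10 & 0xf = 0xa; word=0xa554
word = 0xa554 → little-endian bytes:
  [0]=0x54  [1]=0xa5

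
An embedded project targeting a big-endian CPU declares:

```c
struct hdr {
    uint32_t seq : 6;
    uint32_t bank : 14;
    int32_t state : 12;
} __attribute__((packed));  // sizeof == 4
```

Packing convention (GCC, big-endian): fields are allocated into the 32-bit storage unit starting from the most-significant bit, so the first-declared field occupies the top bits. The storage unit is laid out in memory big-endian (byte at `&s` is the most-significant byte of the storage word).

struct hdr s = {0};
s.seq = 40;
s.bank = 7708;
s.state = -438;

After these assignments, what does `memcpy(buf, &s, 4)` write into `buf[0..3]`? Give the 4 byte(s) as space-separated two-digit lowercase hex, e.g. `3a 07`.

[26+:6] seq=40 & 0x3f = 0x28; word=0xa0000000
[12+:14] bank=7708 & 0x3fff = 0x1e1c; word=0xa1e1c000
[0+:12] state=-438 & 0xfff = 0xe4a; word=0xa1e1ce4a
word = 0xa1e1ce4a → big-endian bytes:
  [0]=0xa1  [1]=0xe1  [2]=0xce  [3]=0x4a

a1 e1 ce 4a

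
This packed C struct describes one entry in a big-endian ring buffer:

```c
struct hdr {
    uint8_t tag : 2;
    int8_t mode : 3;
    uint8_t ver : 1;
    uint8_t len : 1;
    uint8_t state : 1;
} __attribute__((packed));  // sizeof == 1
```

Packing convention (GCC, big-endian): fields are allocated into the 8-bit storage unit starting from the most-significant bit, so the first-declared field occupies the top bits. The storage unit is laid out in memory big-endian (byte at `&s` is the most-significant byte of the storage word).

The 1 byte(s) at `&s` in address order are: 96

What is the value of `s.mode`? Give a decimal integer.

2

[0]=0x96 (big-endian) → word 0x96
tag:2 @ bit 6 → (0x96>>6)&0x3 = 0x2
mode:3 @ bit 3 → (0x96>>3)&0x7 = 0x2  ←
ver:1 @ bit 2 → (0x96>>2)&0x1 = 0x1
len:1 @ bit 1 → (0x96>>1)&0x1 = 0x1
state:1 @ bit 0 → (0x96>>0)&0x1 = 0x0
mode signed 3b, MSB=0: value = 2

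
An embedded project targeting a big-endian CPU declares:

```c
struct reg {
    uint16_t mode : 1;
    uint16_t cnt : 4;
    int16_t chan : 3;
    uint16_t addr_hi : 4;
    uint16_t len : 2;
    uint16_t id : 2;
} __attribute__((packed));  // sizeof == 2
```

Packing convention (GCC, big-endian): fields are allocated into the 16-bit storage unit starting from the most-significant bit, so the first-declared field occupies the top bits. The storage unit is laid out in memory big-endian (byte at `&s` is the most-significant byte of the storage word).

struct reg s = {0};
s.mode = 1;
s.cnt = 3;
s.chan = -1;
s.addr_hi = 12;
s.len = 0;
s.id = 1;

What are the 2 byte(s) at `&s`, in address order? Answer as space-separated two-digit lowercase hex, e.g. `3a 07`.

mode (1b) val=1 bits=0x1 at bit 15: 0x8000
cnt (4b) val=3 bits=0x3 at bit 11: 0x9800
chan (3b) val=-1 bits=0x7 at bit 8: 0x9f00
addr_hi (4b) val=12 bits=0xc at bit 4: 0x9fc0
len (2b) val=0 bits=0x0 at bit 2: 0x9fc0
id (2b) val=1 bits=0x1 at bit 0: 0x9fc1
word = 0x9fc1 → big-endian bytes:
  [0]=0x9f  [1]=0xc1

9f c1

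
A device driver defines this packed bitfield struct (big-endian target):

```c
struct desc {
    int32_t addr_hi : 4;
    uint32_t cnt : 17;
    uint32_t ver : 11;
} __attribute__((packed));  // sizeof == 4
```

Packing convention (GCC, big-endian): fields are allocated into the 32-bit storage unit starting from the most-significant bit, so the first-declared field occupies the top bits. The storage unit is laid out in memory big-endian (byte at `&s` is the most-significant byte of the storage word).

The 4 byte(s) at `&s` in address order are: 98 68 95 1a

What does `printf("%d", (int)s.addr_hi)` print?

[0]=0x98 [1]=0x68 [2]=0x95 [3]=0x1a (big-endian) → word 0x9868951a
addr_hi:4 @ bit 28 → (0x9868951a>>28)&0xf = 0x9  ←
cnt:17 @ bit 11 → (0x9868951a>>11)&0x1ffff = 0x10d12
ver:11 @ bit 0 → (0x9868951a>>0)&0x7ff = 0x51a
addr_hi signed 4b, MSB=1: 9 - 16 = -7

-7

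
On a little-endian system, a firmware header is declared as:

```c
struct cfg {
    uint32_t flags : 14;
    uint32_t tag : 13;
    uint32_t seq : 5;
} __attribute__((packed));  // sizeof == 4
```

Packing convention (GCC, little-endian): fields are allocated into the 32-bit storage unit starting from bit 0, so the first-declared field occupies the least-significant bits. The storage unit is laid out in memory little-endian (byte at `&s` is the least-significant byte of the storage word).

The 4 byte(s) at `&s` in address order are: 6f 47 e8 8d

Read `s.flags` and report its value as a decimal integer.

1903

[0]=0x6f [1]=0x47 [2]=0xe8 [3]=0x8d (little-endian) → word 0x8de8476f
flags [0+:14] = (word>>0) & 0x3fff = 1903  ←
tag [14+:13] = (word>>14) & 0x1fff = 6049
seq [27+:5] = (word>>27) & 0x1f = 17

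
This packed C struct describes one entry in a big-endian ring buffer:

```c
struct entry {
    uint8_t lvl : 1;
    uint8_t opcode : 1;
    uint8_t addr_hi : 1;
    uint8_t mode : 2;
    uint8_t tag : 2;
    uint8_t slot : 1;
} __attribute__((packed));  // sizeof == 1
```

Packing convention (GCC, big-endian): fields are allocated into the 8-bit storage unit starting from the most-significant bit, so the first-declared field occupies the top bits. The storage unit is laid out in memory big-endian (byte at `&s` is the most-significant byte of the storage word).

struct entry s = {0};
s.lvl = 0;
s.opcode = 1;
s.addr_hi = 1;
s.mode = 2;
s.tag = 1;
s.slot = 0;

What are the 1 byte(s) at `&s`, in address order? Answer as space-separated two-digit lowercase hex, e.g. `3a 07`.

72

lvl (1b) val=0 bits=0x0 at bit 7: 0x00
opcode (1b) val=1 bits=0x1 at bit 6: 0x40
addr_hi (1b) val=1 bits=0x1 at bit 5: 0x60
mode (2b) val=2 bits=0x2 at bit 3: 0x70
tag (2b) val=1 bits=0x1 at bit 1: 0x72
slot (1b) val=0 bits=0x0 at bit 0: 0x72
word = 0x72 → big-endian bytes:
  [0]=0x72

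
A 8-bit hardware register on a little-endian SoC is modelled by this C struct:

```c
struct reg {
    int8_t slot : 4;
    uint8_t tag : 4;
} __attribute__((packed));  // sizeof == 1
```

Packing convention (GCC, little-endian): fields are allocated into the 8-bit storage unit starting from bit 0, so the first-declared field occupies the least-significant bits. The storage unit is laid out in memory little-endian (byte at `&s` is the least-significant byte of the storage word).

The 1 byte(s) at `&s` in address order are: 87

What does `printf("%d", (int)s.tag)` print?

8

[0]=0x87 (little-endian) → word 0x87
slot:4 @ bit 0 → (0x87>>0)&0xf = 0x7
tag:4 @ bit 4 → (0x87>>4)&0xf = 0x8  ←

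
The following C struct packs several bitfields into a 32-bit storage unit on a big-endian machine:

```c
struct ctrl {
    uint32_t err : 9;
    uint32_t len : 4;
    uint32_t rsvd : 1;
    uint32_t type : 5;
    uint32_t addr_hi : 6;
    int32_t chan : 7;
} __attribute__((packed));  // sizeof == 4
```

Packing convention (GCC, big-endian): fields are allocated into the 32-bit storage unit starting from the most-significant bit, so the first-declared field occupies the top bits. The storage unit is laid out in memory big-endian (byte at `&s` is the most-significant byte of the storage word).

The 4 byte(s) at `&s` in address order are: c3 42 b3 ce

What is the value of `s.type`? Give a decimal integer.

21

[0]=0xc3 [1]=0x42 [2]=0xb3 [3]=0xce (big-endian) → word 0xc342b3ce
err [23+:9] = (word>>23) & 0x1ff = 390
len [19+:4] = (word>>19) & 0xf = 8
rsvd [18+:1] = (word>>18) & 0x1 = 0
type [13+:5] = (word>>13) & 0x1f = 21  ←
addr_hi [7+:6] = (word>>7) & 0x3f = 39
chan [0+:7] = (word>>0) & 0x7f = 78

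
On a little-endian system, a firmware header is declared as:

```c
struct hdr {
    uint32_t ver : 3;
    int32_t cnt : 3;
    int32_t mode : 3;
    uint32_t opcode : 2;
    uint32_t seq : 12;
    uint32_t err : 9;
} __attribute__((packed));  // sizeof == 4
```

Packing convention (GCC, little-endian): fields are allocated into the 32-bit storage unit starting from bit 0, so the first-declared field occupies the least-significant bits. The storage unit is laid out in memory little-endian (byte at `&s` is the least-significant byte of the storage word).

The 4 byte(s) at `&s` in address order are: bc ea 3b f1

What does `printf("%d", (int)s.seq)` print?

1917

[0]=0xbc [1]=0xea [2]=0x3b [3]=0xf1 (little-endian) → word 0xf13beabc
ver:3 @ bit 0 → (0xf13beabc>>0)&0x7 = 0x4
cnt:3 @ bit 3 → (0xf13beabc>>3)&0x7 = 0x7
mode:3 @ bit 6 → (0xf13beabc>>6)&0x7 = 0x2
opcode:2 @ bit 9 → (0xf13beabc>>9)&0x3 = 0x1
seq:12 @ bit 11 → (0xf13beabc>>11)&0xfff = 0x77d  ←
err:9 @ bit 23 → (0xf13beabc>>23)&0x1ff = 0x1e2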